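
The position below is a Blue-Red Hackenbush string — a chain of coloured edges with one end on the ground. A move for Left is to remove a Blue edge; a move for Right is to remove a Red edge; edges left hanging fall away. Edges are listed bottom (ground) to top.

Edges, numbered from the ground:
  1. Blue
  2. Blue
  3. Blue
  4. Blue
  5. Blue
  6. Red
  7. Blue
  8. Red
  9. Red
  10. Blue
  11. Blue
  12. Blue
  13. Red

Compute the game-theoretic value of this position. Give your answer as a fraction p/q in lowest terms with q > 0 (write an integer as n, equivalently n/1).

Prefix values for Blue Blue Blue Blue Blue Red Blue Red Red Blue Blue Blue Red via {L|R} + simplicity:
value(B) = { 0 | none } gives 1
value(BB) = { 0,1 | none } gives 2
value(BBB) = { 0,1,2 | none } gives 3
value(BBBB) = { 0,1,2,3 | none } gives 4
value(BBBBB) = { 0,1,2,3,4 | none } gives 5
value(BBBBBR) = { 0,1,2,3,4 | 5 } gives 9/2
value(BBBBBRB) = { 0,1,2,3,4,9/2 | 5 } gives 19/4
value(BBBBBRBR) = { 0,1,2,3,4,9/2 | 19/4,5 } gives 37/8
value(BBBBBRBRR) = { 0,1,2,3,4,9/2 | 37/8,19/4,5 } gives 73/16
value(BBBBBRBRRB) = { 0,1,2,3,4,9/2,73/16 | 37/8,19/4,5 } gives 147/32
value(BBBBBRBRRBB) = { 0,1,2,3,4,9/2,73/16,147/32 | 37/8,19/4,5 } gives 295/64
value(BBBBBRBRRBBB) = { 0,1,2,3,4,9/2,73/16,147/32,295/64 | 37/8,19/4,5 } gives 591/128
value(BBBBBRBRRBBBR) = { 0,1,2,3,4,9/2,73/16,147/32,295/64 | 591/128,37/8,19/4,5 } gives 1181/256

1181/256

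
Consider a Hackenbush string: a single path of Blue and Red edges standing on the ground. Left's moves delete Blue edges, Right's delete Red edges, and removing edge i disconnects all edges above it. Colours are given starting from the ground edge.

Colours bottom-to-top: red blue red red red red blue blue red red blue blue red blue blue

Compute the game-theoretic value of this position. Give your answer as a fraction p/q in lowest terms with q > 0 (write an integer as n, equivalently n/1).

Build G(s[:k]) for k = 1..15, string s = red blue red red red red blue blue red red blue blue red blue blue.
edge 1 of 15 (red): { none | 0 } ⇒ -1
edge 2 of 15 (blue): { -1 | 0 } ⇒ -1/2
edge 3 of 15 (red): { -1 | -1/2, 0 } ⇒ -3/4
edge 4 of 15 (red): { -1 | -3/4, -1/2, 0 } ⇒ -7/8
edge 5 of 15 (red): { -1 | -7/8, -3/4, -1/2, 0 } ⇒ -15/16
edge 6 of 15 (red): { -1 | -15/16, -7/8, -3/4, -1/2, 0 } ⇒ -31/32
edge 7 of 15 (blue): { -1, -31/32 | -15/16, -7/8, -3/4, -1/2, 0 } ⇒ -61/64
edge 8 of 15 (blue): { -1, -31/32, -61/64 | -15/16, -7/8, -3/4, -1/2, 0 } ⇒ -121/128
edge 9 of 15 (red): { -1, -31/32, -61/64 | -121/128, -15/16, -7/8, -3/4, -1/2, 0 } ⇒ -243/256
edge 10 of 15 (red): { -1, -31/32, -61/64 | -243/256, -121/128, -15/16, -7/8, -3/4, -1/2, 0 } ⇒ -487/512
edge 11 of 15 (blue): { -1, -31/32, -61/64, -487/512 | -243/256, -121/128, -15/16, -7/8, -3/4, -1/2, 0 } ⇒ -973/1024
edge 12 of 15 (blue): { -1, -31/32, -61/64, -487/512, -973/1024 | -243/256, -121/128, -15/16, -7/8, -3/4, -1/2, 0 } ⇒ -1945/2048
edge 13 of 15 (red): { -1, -31/32, -61/64, -487/512, -973/1024 | -1945/2048, -243/256, -121/128, -15/16, -7/8, -3/4, -1/2, 0 } ⇒ -3891/4096
edge 14 of 15 (blue): { -1, -31/32, -61/64, -487/512, -973/1024, -3891/4096 | -1945/2048, -243/256, -121/128, -15/16, -7/8, -3/4, -1/2, 0 } ⇒ -7781/8192
edge 15 of 15 (blue): { -1, -31/32, -61/64, -487/512, -973/1024, -3891/4096, -7781/8192 | -1945/2048, -243/256, -121/128, -15/16, -7/8, -3/4, -1/2, 0 } ⇒ -15561/16384

-15561/16384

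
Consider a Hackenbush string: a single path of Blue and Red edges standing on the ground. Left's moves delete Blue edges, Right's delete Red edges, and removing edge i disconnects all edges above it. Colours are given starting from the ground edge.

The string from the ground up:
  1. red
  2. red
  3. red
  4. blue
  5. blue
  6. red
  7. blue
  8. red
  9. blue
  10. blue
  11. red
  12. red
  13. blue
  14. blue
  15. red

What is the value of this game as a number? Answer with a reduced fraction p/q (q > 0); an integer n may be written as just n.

-9523/4096

Prefix values for red red red blue blue red blue red blue blue red red blue blue red via {L|R} + simplicity:
1 of 15 · r · max L −∞ · min R 0 so -1
2 of 15 · rr · max L −∞ · min R -1 so -2
3 of 15 · rrr · max L −∞ · min R -2 so -3
4 of 15 · rrrb · max L -3 · min R -2 so -5/2
5 of 15 · rrrbb · max L -5/2 · min R -2 so -9/4
6 of 15 · rrrbbr · max L -5/2 · min R -9/4 so -19/8
7 of 15 · rrrbbrb · max L -19/8 · min R -9/4 so -37/16
8 of 15 · rrrbbrbr · max L -19/8 · min R -37/16 so -75/32
9 of 15 · rrrbbrbrb · max L -75/32 · min R -37/16 so -149/64
10 of 15 · rrrbbrbrbb · max L -149/64 · min R -37/16 so -297/128
11 of 15 · rrrbbrbrbbr · max L -149/64 · min R -297/128 so -595/256
12 of 15 · rrrbbrbrbbrr · max L -149/64 · min R -595/256 so -1191/512
13 of 15 · rrrbbrbrbbrrb · max L -1191/512 · min R -595/256 so -2381/1024
14 of 15 · rrrbbrbrbbrrbb · max L -2381/1024 · min R -595/256 so -4761/2048
15 of 15 · rrrbbrbrbbrrbbr · max L -2381/1024 · min R -4761/2048 so -9523/4096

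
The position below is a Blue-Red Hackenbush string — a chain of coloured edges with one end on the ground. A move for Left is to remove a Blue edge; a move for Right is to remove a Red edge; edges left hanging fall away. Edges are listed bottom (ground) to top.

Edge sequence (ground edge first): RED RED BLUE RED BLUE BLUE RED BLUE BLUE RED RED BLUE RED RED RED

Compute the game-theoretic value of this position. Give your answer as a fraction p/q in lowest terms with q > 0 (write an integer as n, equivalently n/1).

-12911/8192

R: Left { — }, Right { 0 } → simplest -1
RR: Left { — }, Right { -1 0 } → simplest -2
RRB: Left { -2 }, Right { -1 0 } → simplest -3/2
RRBR: Left { -2 }, Right { -3/2 -1 0 } → simplest -7/4
RRBRB: Left { -2 -7/4 }, Right { -3/2 -1 0 } → simplest -13/8
RRBRBB: Left { -2 -7/4 -13/8 }, Right { -3/2 -1 0 } → simplest -25/16
RRBRBBR: Left { -2 -7/4 -13/8 }, Right { -25/16 -3/2 -1 0 } → simplest -51/32
RRBRBBRB: Left { -2 -7/4 -13/8 -51/32 }, Right { -25/16 -3/2 -1 0 } → simplest -101/64
RRBRBBRBB: Left { -2 -7/4 -13/8 -51/32 -101/64 }, Right { -25/16 -3/2 -1 0 } → simplest -201/128
RRBRBBRBBR: Left { -2 -7/4 -13/8 -51/32 -101/64 }, Right { -201/128 -25/16 -3/2 -1 0 } → simplest -403/256
RRBRBBRBBRR: Left { -2 -7/4 -13/8 -51/32 -101/64 }, Right { -403/256 -201/128 -25/16 -3/2 -1 0 } → simplest -807/512
RRBRBBRBBRRB: Left { -2 -7/4 -13/8 -51/32 -101/64 -807/512 }, Right { -403/256 -201/128 -25/16 -3/2 -1 0 } → simplest -1613/1024
RRBRBBRBBRRBR: Left { -2 -7/4 -13/8 -51/32 -101/64 -807/512 }, Right { -1613/1024 -403/256 -201/128 -25/16 -3/2 -1 0 } → simplest -3227/2048
RRBRBBRBBRRBRR: Left { -2 -7/4 -13/8 -51/32 -101/64 -807/512 }, Right { -3227/2048 -1613/1024 -403/256 -201/128 -25/16 -3/2 -1 0 } → simplest -6455/4096
RRBRBBRBBRRBRRR: Left { -2 -7/4 -13/8 -51/32 -101/64 -807/512 }, Right { -6455/4096 -3227/2048 -1613/1024 -403/256 -201/128 -25/16 -3/2 -1 0 } → simplest -12911/8192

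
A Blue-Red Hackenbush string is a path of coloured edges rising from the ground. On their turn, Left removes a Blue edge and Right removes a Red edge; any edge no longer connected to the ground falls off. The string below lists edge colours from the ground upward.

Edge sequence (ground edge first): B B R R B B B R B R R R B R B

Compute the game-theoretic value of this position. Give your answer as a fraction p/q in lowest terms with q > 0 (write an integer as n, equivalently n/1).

Prefix values for B B R R B B B R B R R R B R B via {L|R} + simplicity:
val(B) = { 0 | none } ⇒ 1
val(BB) = { 0 1 | none } ⇒ 2
val(BBR) = { 0 1 | 2 } ⇒ 3/2
val(BBRR) = { 0 1 | 3/2 2 } ⇒ 5/4
val(BBRRB) = { 0 1 5/4 | 3/2 2 } ⇒ 11/8
val(BBRRBB) = { 0 1 5/4 11/8 | 3/2 2 } ⇒ 23/16
val(BBRRBBB) = { 0 1 5/4 11/8 23/16 | 3/2 2 } ⇒ 47/32
val(BBRRBBBR) = { 0 1 5/4 11/8 23/16 | 47/32 3/2 2 } ⇒ 93/64
val(BBRRBBBRB) = { 0 1 5/4 11/8 23/16 93/64 | 47/32 3/2 2 } ⇒ 187/128
val(BBRRBBBRBR) = { 0 1 5/4 11/8 23/16 93/64 | 187/128 47/32 3/2 2 } ⇒ 373/256
val(BBRRBBBRBRR) = { 0 1 5/4 11/8 23/16 93/64 | 373/256 187/128 47/32 3/2 2 } ⇒ 745/512
val(BBRRBBBRBRRR) = { 0 1 5/4 11/8 23/16 93/64 | 745/512 373/256 187/128 47/32 3/2 2 } ⇒ 1489/1024
val(BBRRBBBRBRRRB) = { 0 1 5/4 11/8 23/16 93/64 1489/1024 | 745/512 373/256 187/128 47/32 3/2 2 } ⇒ 2979/2048
val(BBRRBBBRBRRRBR) = { 0 1 5/4 11/8 23/16 93/64 1489/1024 | 2979/2048 745/512 373/256 187/128 47/32 3/2 2 } ⇒ 5957/4096
val(BBRRBBBRBRRRBRB) = { 0 1 5/4 11/8 23/16 93/64 1489/1024 5957/4096 | 2979/2048 745/512 373/256 187/128 47/32 3/2 2 } ⇒ 11915/8192

11915/8192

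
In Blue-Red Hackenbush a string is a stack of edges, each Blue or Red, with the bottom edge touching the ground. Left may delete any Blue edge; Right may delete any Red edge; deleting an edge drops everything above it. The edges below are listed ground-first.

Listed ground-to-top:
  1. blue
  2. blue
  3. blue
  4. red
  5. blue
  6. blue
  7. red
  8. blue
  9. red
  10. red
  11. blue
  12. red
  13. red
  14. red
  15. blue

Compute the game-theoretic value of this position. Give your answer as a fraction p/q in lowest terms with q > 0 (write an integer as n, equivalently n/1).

11555/4096

v(b) = { 0 | — } -> 1
v(bb) = { 0; 1 | — } -> 2
v(bbb) = { 0; 1; 2 | — } -> 3
v(bbbr) = { 0; 1; 2 | 3 } -> 5/2
v(bbbrb) = { 0; 1; 2; 5/2 | 3 } -> 11/4
v(bbbrbb) = { 0; 1; 2; 5/2; 11/4 | 3 } -> 23/8
v(bbbrbbr) = { 0; 1; 2; 5/2; 11/4 | 23/8; 3 } -> 45/16
v(bbbrbbrb) = { 0; 1; 2; 5/2; 11/4; 45/16 | 23/8; 3 } -> 91/32
v(bbbrbbrbr) = { 0; 1; 2; 5/2; 11/4; 45/16 | 91/32; 23/8; 3 } -> 181/64
v(bbbrbbrbrr) = { 0; 1; 2; 5/2; 11/4; 45/16 | 181/64; 91/32; 23/8; 3 } -> 361/128
v(bbbrbbrbrrb) = { 0; 1; 2; 5/2; 11/4; 45/16; 361/128 | 181/64; 91/32; 23/8; 3 } -> 723/256
v(bbbrbbrbrrbr) = { 0; 1; 2; 5/2; 11/4; 45/16; 361/128 | 723/256; 181/64; 91/32; 23/8; 3 } -> 1445/512
v(bbbrbbrbrrbrr) = { 0; 1; 2; 5/2; 11/4; 45/16; 361/128 | 1445/512; 723/256; 181/64; 91/32; 23/8; 3 } -> 2889/1024
v(bbbrbbrbrrbrrr) = { 0; 1; 2; 5/2; 11/4; 45/16; 361/128 | 2889/1024; 1445/512; 723/256; 181/64; 91/32; 23/8; 3 } -> 5777/2048
v(bbbrbbrbrrbrrrb) = { 0; 1; 2; 5/2; 11/4; 45/16; 361/128; 5777/2048 | 2889/1024; 1445/512; 723/256; 181/64; 91/32; 23/8; 3 } -> 11555/4096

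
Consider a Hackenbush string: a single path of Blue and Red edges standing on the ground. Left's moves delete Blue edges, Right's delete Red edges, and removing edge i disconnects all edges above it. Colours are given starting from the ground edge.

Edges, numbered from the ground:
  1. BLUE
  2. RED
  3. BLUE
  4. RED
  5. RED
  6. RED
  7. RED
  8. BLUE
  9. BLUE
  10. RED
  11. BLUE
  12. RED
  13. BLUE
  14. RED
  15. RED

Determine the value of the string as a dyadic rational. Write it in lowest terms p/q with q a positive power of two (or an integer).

B: Left { 0 }, Right { · } => simplest 1
BR: Left { 0 }, Right { 1 } => simplest 1/2
BRB: Left { 0; 1/2 }, Right { 1 } => simplest 3/4
BRBR: Left { 0; 1/2 }, Right { 3/4; 1 } => simplest 5/8
BRBRR: Left { 0; 1/2 }, Right { 5/8; 3/4; 1 } => simplest 9/16
BRBRRR: Left { 0; 1/2 }, Right { 9/16; 5/8; 3/4; 1 } => simplest 17/32
BRBRRRR: Left { 0; 1/2 }, Right { 17/32; 9/16; 5/8; 3/4; 1 } => simplest 33/64
BRBRRRRB: Left { 0; 1/2; 33/64 }, Right { 17/32; 9/16; 5/8; 3/4; 1 } => simplest 67/128
BRBRRRRBB: Left { 0; 1/2; 33/64; 67/128 }, Right { 17/32; 9/16; 5/8; 3/4; 1 } => simplest 135/256
BRBRRRRBBR: Left { 0; 1/2; 33/64; 67/128 }, Right { 135/256; 17/32; 9/16; 5/8; 3/4; 1 } => simplest 269/512
BRBRRRRBBRB: Left { 0; 1/2; 33/64; 67/128; 269/512 }, Right { 135/256; 17/32; 9/16; 5/8; 3/4; 1 } => simplest 539/1024
BRBRRRRBBRBR: Left { 0; 1/2; 33/64; 67/128; 269/512 }, Right { 539/1024; 135/256; 17/32; 9/16; 5/8; 3/4; 1 } => simplest 1077/2048
BRBRRRRBBRBRB: Left { 0; 1/2; 33/64; 67/128; 269/512; 1077/2048 }, Right { 539/1024; 135/256; 17/32; 9/16; 5/8; 3/4; 1 } => simplest 2155/4096
BRBRRRRBBRBRBR: Left { 0; 1/2; 33/64; 67/128; 269/512; 1077/2048 }, Right { 2155/4096; 539/1024; 135/256; 17/32; 9/16; 5/8; 3/4; 1 } => simplest 4309/8192
BRBRRRRBBRBRBRR: Left { 0; 1/2; 33/64; 67/128; 269/512; 1077/2048 }, Right { 4309/8192; 2155/4096; 539/1024; 135/256; 17/32; 9/16; 5/8; 3/4; 1 } => simplest 8617/16384

8617/16384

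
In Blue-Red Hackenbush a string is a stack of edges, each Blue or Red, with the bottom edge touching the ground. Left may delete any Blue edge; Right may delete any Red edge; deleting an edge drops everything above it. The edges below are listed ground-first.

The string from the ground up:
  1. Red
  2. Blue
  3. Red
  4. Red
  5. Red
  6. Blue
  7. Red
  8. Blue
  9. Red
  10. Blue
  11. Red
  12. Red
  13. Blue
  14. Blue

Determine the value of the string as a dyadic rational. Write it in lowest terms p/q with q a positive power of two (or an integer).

Prefix values for Red Blue Red Red Red Blue Red Blue Red Blue Red Red Blue Blue via {L|R} + simplicity:
R: Left { none }, Right { 0 } so simplest -1
RB: Left { -1 }, Right { 0 } so simplest -1/2
RBR: Left { -1 }, Right { -1/2; 0 } so simplest -3/4
RBRR: Left { -1 }, Right { -3/4; -1/2; 0 } so simplest -7/8
RBRRR: Left { -1 }, Right { -7/8; -3/4; -1/2; 0 } so simplest -15/16
RBRRRB: Left { -1; -15/16 }, Right { -7/8; -3/4; -1/2; 0 } so simplest -29/32
RBRRRBR: Left { -1; -15/16 }, Right { -29/32; -7/8; -3/4; -1/2; 0 } so simplest -59/64
RBRRRBRB: Left { -1; -15/16; -59/64 }, Right { -29/32; -7/8; -3/4; -1/2; 0 } so simplest -117/128
RBRRRBRBR: Left { -1; -15/16; -59/64 }, Right { -117/128; -29/32; -7/8; -3/4; -1/2; 0 } so simplest -235/256
RBRRRBRBRB: Left { -1; -15/16; -59/64; -235/256 }, Right { -117/128; -29/32; -7/8; -3/4; -1/2; 0 } so simplest -469/512
RBRRRBRBRBR: Left { -1; -15/16; -59/64; -235/256 }, Right { -469/512; -117/128; -29/32; -7/8; -3/4; -1/2; 0 } so simplest -939/1024
RBRRRBRBRBRR: Left { -1; -15/16; -59/64; -235/256 }, Right { -939/1024; -469/512; -117/128; -29/32; -7/8; -3/4; -1/2; 0 } so simplest -1879/2048
RBRRRBRBRBRRB: Left { -1; -15/16; -59/64; -235/256; -1879/2048 }, Right { -939/1024; -469/512; -117/128; -29/32; -7/8; -3/4; -1/2; 0 } so simplest -3757/4096
RBRRRBRBRBRRBB: Left { -1; -15/16; -59/64; -235/256; -1879/2048; -3757/4096 }, Right { -939/1024; -469/512; -117/128; -29/32; -7/8; -3/4; -1/2; 0 } so simplest -7513/8192

-7513/8192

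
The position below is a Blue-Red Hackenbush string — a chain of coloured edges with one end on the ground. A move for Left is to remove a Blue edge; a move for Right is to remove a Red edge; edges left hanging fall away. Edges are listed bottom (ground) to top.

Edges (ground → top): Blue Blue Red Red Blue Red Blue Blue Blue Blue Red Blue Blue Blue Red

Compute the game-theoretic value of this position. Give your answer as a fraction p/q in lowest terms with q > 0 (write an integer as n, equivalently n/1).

11229/8192

1 of 15 · B · max L 0 · min R +∞ so 1
2 of 15 · BB · max L 1 · min R +∞ so 2
3 of 15 · BBR · max L 1 · min R 2 so 3/2
4 of 15 · BBRR · max L 1 · min R 3/2 so 5/4
5 of 15 · BBRRB · max L 5/4 · min R 3/2 so 11/8
6 of 15 · BBRRBR · max L 5/4 · min R 11/8 so 21/16
7 of 15 · BBRRBRB · max L 21/16 · min R 11/8 so 43/32
8 of 15 · BBRRBRBB · max L 43/32 · min R 11/8 so 87/64
9 of 15 · BBRRBRBBB · max L 87/64 · min R 11/8 so 175/128
10 of 15 · BBRRBRBBBB · max L 175/128 · min R 11/8 so 351/256
11 of 15 · BBRRBRBBBBR · max L 175/128 · min R 351/256 so 701/512
12 of 15 · BBRRBRBBBBRB · max L 701/512 · min R 351/256 so 1403/1024
13 of 15 · BBRRBRBBBBRBB · max L 1403/1024 · min R 351/256 so 2807/2048
14 of 15 · BBRRBRBBBBRBBB · max L 2807/2048 · min R 351/256 so 5615/4096
15 of 15 · BBRRBRBBBBRBBBR · max L 2807/2048 · min R 5615/4096 so 11229/8192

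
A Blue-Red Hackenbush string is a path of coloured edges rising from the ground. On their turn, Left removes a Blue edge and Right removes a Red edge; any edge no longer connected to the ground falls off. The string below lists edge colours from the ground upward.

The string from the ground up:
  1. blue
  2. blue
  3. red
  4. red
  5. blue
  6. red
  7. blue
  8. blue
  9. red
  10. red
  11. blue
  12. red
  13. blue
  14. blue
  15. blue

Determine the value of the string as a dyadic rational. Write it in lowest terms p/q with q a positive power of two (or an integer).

11055/8192

v_1 [b]  L=[0]  R=[—]  so 1
v_2 [bb]  L=[0; 1]  R=[—]  so 2
v_3 [bbr]  L=[0; 1]  R=[2]  so 3/2
v_4 [bbrr]  L=[0; 1]  R=[3/2; 2]  so 5/4
v_5 [bbrrb]  L=[0; 1; 5/4]  R=[3/2; 2]  so 11/8
v_6 [bbrrbr]  L=[0; 1; 5/4]  R=[11/8; 3/2; 2]  so 21/16
v_7 [bbrrbrb]  L=[0; 1; 5/4; 21/16]  R=[11/8; 3/2; 2]  so 43/32
v_8 [bbrrbrbb]  L=[0; 1; 5/4; 21/16; 43/32]  R=[11/8; 3/2; 2]  so 87/64
v_9 [bbrrbrbbr]  L=[0; 1; 5/4; 21/16; 43/32]  R=[87/64; 11/8; 3/2; 2]  so 173/128
v_10 [bbrrbrbbrr]  L=[0; 1; 5/4; 21/16; 43/32]  R=[173/128; 87/64; 11/8; 3/2; 2]  so 345/256
v_11 [bbrrbrbbrrb]  L=[0; 1; 5/4; 21/16; 43/32; 345/256]  R=[173/128; 87/64; 11/8; 3/2; 2]  so 691/512
v_12 [bbrrbrbbrrbr]  L=[0; 1; 5/4; 21/16; 43/32; 345/256]  R=[691/512; 173/128; 87/64; 11/8; 3/2; 2]  so 1381/1024
v_13 [bbrrbrbbrrbrb]  L=[0; 1; 5/4; 21/16; 43/32; 345/256; 1381/1024]  R=[691/512; 173/128; 87/64; 11/8; 3/2; 2]  so 2763/2048
v_14 [bbrrbrbbrrbrbb]  L=[0; 1; 5/4; 21/16; 43/32; 345/256; 1381/1024; 2763/2048]  R=[691/512; 173/128; 87/64; 11/8; 3/2; 2]  so 5527/4096
v_15 [bbrrbrbbrrbrbbb]  L=[0; 1; 5/4; 21/16; 43/32; 345/256; 1381/1024; 2763/2048; 5527/4096]  R=[691/512; 173/128; 87/64; 11/8; 3/2; 2]  so 11055/8192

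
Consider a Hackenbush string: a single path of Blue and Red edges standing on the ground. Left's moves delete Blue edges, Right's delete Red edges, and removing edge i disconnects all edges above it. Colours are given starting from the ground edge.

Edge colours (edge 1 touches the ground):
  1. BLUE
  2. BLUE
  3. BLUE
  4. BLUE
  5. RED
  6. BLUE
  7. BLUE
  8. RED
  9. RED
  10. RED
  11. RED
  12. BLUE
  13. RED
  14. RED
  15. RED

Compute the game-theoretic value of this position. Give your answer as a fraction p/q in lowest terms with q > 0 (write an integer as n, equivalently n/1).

Recurse on prefixes of the 15-edge string BLUE BLUE BLUE BLUE RED BLUE BLUE RED RED RED RED BLUE RED RED RED:
v_1 [B]  L=[0]  R=[(no moves)]  gives 1
v_2 [BB]  L=[0,1]  R=[(no moves)]  gives 2
v_3 [BBB]  L=[0,1,2]  R=[(no moves)]  gives 3
v_4 [BBBB]  L=[0,1,2,3]  R=[(no moves)]  gives 4
v_5 [BBBBR]  L=[0,1,2,3]  R=[4]  gives 7/2
v_6 [BBBBRB]  L=[0,1,2,3,7/2]  R=[4]  gives 15/4
v_7 [BBBBRBB]  L=[0,1,2,3,7/2,15/4]  R=[4]  gives 31/8
v_8 [BBBBRBBR]  L=[0,1,2,3,7/2,15/4]  R=[31/8,4]  gives 61/16
v_9 [BBBBRBBRR]  L=[0,1,2,3,7/2,15/4]  R=[61/16,31/8,4]  gives 121/32
v_10 [BBBBRBBRRR]  L=[0,1,2,3,7/2,15/4]  R=[121/32,61/16,31/8,4]  gives 241/64
v_11 [BBBBRBBRRRR]  L=[0,1,2,3,7/2,15/4]  R=[241/64,121/32,61/16,31/8,4]  gives 481/128
v_12 [BBBBRBBRRRRB]  L=[0,1,2,3,7/2,15/4,481/128]  R=[241/64,121/32,61/16,31/8,4]  gives 963/256
v_13 [BBBBRBBRRRRBR]  L=[0,1,2,3,7/2,15/4,481/128]  R=[963/256,241/64,121/32,61/16,31/8,4]  gives 1925/512
v_14 [BBBBRBBRRRRBRR]  L=[0,1,2,3,7/2,15/4,481/128]  R=[1925/512,963/256,241/64,121/32,61/16,31/8,4]  gives 3849/1024
v_15 [BBBBRBBRRRRBRRR]  L=[0,1,2,3,7/2,15/4,481/128]  R=[3849/1024,1925/512,963/256,241/64,121/32,61/16,31/8,4]  gives 7697/2048

7697/2048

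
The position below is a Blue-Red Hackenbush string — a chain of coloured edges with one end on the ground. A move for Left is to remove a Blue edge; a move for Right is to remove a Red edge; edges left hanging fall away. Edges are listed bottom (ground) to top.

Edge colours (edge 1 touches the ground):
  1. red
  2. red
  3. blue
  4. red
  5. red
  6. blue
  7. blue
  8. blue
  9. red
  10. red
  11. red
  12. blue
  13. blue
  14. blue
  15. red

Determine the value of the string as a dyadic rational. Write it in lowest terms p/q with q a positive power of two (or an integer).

Build g(s[:k]) for k = 1..15, string s = red red blue red red blue blue blue red red red blue blue blue red.
r: Left { · }, Right { 0 } → simplest -1
rr: Left { · }, Right { -1,0 } → simplest -2
rrb: Left { -2 }, Right { -1,0 } → simplest -3/2
rrbr: Left { -2 }, Right { -3/2,-1,0 } → simplest -7/4
rrbrr: Left { -2 }, Right { -7/4,-3/2,-1,0 } → simplest -15/8
rrbrrb: Left { -2,-15/8 }, Right { -7/4,-3/2,-1,0 } → simplest -29/16
rrbrrbb: Left { -2,-15/8,-29/16 }, Right { -7/4,-3/2,-1,0 } → simplest -57/32
rrbrrbbb: Left { -2,-15/8,-29/16,-57/32 }, Right { -7/4,-3/2,-1,0 } → simplest -113/64
rrbrrbbbr: Left { -2,-15/8,-29/16,-57/32 }, Right { -113/64,-7/4,-3/2,-1,0 } → simplest -227/128
rrbrrbbbrr: Left { -2,-15/8,-29/16,-57/32 }, Right { -227/128,-113/64,-7/4,-3/2,-1,0 } → simplest -455/256
rrbrrbbbrrr: Left { -2,-15/8,-29/16,-57/32 }, Right { -455/256,-227/128,-113/64,-7/4,-3/2,-1,0 } → simplest -911/512
rrbrrbbbrrrb: Left { -2,-15/8,-29/16,-57/32,-911/512 }, Right { -455/256,-227/128,-113/64,-7/4,-3/2,-1,0 } → simplest -1821/1024
rrbrrbbbrrrbb: Left { -2,-15/8,-29/16,-57/32,-911/512,-1821/1024 }, Right { -455/256,-227/128,-113/64,-7/4,-3/2,-1,0 } → simplest -3641/2048
rrbrrbbbrrrbbb: Left { -2,-15/8,-29/16,-57/32,-911/512,-1821/1024,-3641/2048 }, Right { -455/256,-227/128,-113/64,-7/4,-3/2,-1,0 } → simplest -7281/4096
rrbrrbbbrrrbbbr: Left { -2,-15/8,-29/16,-57/32,-911/512,-1821/1024,-3641/2048 }, Right { -7281/4096,-455/256,-227/128,-113/64,-7/4,-3/2,-1,0 } → simplest -14563/8192

-14563/8192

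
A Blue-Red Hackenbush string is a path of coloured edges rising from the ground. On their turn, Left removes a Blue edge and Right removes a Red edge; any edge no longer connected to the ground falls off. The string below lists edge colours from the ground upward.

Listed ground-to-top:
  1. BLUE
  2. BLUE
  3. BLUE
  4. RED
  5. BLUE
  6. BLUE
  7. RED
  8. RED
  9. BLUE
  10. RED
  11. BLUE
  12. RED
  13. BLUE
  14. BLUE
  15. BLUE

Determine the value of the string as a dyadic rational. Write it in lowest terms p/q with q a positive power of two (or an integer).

edge 1 of 15 (BLUE): { 0 | (no moves) } -> 1
edge 2 of 15 (BLUE): { 0 1 | (no moves) } -> 2
edge 3 of 15 (BLUE): { 0 1 2 | (no moves) } -> 3
edge 4 of 15 (RED): { 0 1 2 | 3 } -> 5/2
edge 5 of 15 (BLUE): { 0 1 2 5/2 | 3 } -> 11/4
edge 6 of 15 (BLUE): { 0 1 2 5/2 11/4 | 3 } -> 23/8
edge 7 of 15 (RED): { 0 1 2 5/2 11/4 | 23/8 3 } -> 45/16
edge 8 of 15 (RED): { 0 1 2 5/2 11/4 | 45/16 23/8 3 } -> 89/32
edge 9 of 15 (BLUE): { 0 1 2 5/2 11/4 89/32 | 45/16 23/8 3 } -> 179/64
edge 10 of 15 (RED): { 0 1 2 5/2 11/4 89/32 | 179/64 45/16 23/8 3 } -> 357/128
edge 11 of 15 (BLUE): { 0 1 2 5/2 11/4 89/32 357/128 | 179/64 45/16 23/8 3 } -> 715/256
edge 12 of 15 (RED): { 0 1 2 5/2 11/4 89/32 357/128 | 715/256 179/64 45/16 23/8 3 } -> 1429/512
edge 13 of 15 (BLUE): { 0 1 2 5/2 11/4 89/32 357/128 1429/512 | 715/256 179/64 45/16 23/8 3 } -> 2859/1024
edge 14 of 15 (BLUE): { 0 1 2 5/2 11/4 89/32 357/128 1429/512 2859/1024 | 715/256 179/64 45/16 23/8 3 } -> 5719/2048
edge 15 of 15 (BLUE): { 0 1 2 5/2 11/4 89/32 357/128 1429/512 2859/1024 5719/2048 | 715/256 179/64 45/16 23/8 3 } -> 11439/4096

11439/4096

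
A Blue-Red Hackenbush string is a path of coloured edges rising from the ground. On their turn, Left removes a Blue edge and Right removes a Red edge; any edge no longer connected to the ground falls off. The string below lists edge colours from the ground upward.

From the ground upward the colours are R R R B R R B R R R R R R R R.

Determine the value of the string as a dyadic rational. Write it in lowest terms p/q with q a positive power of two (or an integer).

-11775/4096

g_1 [R]  L=[]  R=[0]  = -1
g_2 [RR]  L=[]  R=[-1; 0]  = -2
g_3 [RRR]  L=[]  R=[-2; -1; 0]  = -3
g_4 [RRRB]  L=[-3]  R=[-2; -1; 0]  = -5/2
g_5 [RRRBR]  L=[-3]  R=[-5/2; -2; -1; 0]  = -11/4
g_6 [RRRBRR]  L=[-3]  R=[-11/4; -5/2; -2; -1; 0]  = -23/8
g_7 [RRRBRRB]  L=[-3; -23/8]  R=[-11/4; -5/2; -2; -1; 0]  = -45/16
g_8 [RRRBRRBR]  L=[-3; -23/8]  R=[-45/16; -11/4; -5/2; -2; -1; 0]  = -91/32
g_9 [RRRBRRBRR]  L=[-3; -23/8]  R=[-91/32; -45/16; -11/4; -5/2; -2; -1; 0]  = -183/64
g_10 [RRRBRRBRRR]  L=[-3; -23/8]  R=[-183/64; -91/32; -45/16; -11/4; -5/2; -2; -1; 0]  = -367/128
g_11 [RRRBRRBRRRR]  L=[-3; -23/8]  R=[-367/128; -183/64; -91/32; -45/16; -11/4; -5/2; -2; -1; 0]  = -735/256
g_12 [RRRBRRBRRRRR]  L=[-3; -23/8]  R=[-735/256; -367/128; -183/64; -91/32; -45/16; -11/4; -5/2; -2; -1; 0]  = -1471/512
g_13 [RRRBRRBRRRRRR]  L=[-3; -23/8]  R=[-1471/512; -735/256; -367/128; -183/64; -91/32; -45/16; -11/4; -5/2; -2; -1; 0]  = -2943/1024
g_14 [RRRBRRBRRRRRRR]  L=[-3; -23/8]  R=[-2943/1024; -1471/512; -735/256; -367/128; -183/64; -91/32; -45/16; -11/4; -5/2; -2; -1; 0]  = -5887/2048
g_15 [RRRBRRBRRRRRRRR]  L=[-3; -23/8]  R=[-5887/2048; -2943/1024; -1471/512; -735/256; -367/128; -183/64; -91/32; -45/16; -11/4; -5/2; -2; -1; 0]  = -11775/4096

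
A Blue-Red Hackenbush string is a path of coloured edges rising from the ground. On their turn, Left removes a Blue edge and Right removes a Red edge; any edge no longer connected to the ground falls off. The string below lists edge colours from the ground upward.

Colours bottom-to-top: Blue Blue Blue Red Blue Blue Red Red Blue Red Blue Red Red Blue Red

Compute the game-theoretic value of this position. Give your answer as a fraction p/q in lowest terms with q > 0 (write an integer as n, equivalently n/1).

11429/4096

1 of 15 · B · max L 0 · min R +∞ — 1
2 of 15 · BB · max L 1 · min R +∞ — 2
3 of 15 · BBB · max L 2 · min R +∞ — 3
4 of 15 · BBBR · max L 2 · min R 3 — 5/2
5 of 15 · BBBRB · max L 5/2 · min R 3 — 11/4
6 of 15 · BBBRBB · max L 11/4 · min R 3 — 23/8
7 of 15 · BBBRBBR · max L 11/4 · min R 23/8 — 45/16
8 of 15 · BBBRBBRR · max L 11/4 · min R 45/16 — 89/32
9 of 15 · BBBRBBRRB · max L 89/32 · min R 45/16 — 179/64
10 of 15 · BBBRBBRRBR · max L 89/32 · min R 179/64 — 357/128
11 of 15 · BBBRBBRRBRB · max L 357/128 · min R 179/64 — 715/256
12 of 15 · BBBRBBRRBRBR · max L 357/128 · min R 715/256 — 1429/512
13 of 15 · BBBRBBRRBRBRR · max L 357/128 · min R 1429/512 — 2857/1024
14 of 15 · BBBRBBRRBRBRRB · max L 2857/1024 · min R 1429/512 — 5715/2048
15 of 15 · BBBRBBRRBRBRRBR · max L 2857/1024 · min R 5715/2048 — 11429/4096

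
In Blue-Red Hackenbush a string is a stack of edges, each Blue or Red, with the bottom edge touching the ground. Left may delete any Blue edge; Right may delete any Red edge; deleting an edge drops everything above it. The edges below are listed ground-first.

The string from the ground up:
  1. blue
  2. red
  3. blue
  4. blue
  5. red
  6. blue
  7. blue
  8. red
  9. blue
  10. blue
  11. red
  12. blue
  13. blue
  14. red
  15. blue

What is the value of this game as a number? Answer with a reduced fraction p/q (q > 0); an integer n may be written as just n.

14043/16384

edge 1 of 15 (blue): { 0 | · } = 1
edge 2 of 15 (red): { 0 | 1 } = 1/2
edge 3 of 15 (blue): { 0,1/2 | 1 } = 3/4
edge 4 of 15 (blue): { 0,1/2,3/4 | 1 } = 7/8
edge 5 of 15 (red): { 0,1/2,3/4 | 7/8,1 } = 13/16
edge 6 of 15 (blue): { 0,1/2,3/4,13/16 | 7/8,1 } = 27/32
edge 7 of 15 (blue): { 0,1/2,3/4,13/16,27/32 | 7/8,1 } = 55/64
edge 8 of 15 (red): { 0,1/2,3/4,13/16,27/32 | 55/64,7/8,1 } = 109/128
edge 9 of 15 (blue): { 0,1/2,3/4,13/16,27/32,109/128 | 55/64,7/8,1 } = 219/256
edge 10 of 15 (blue): { 0,1/2,3/4,13/16,27/32,109/128,219/256 | 55/64,7/8,1 } = 439/512
edge 11 of 15 (red): { 0,1/2,3/4,13/16,27/32,109/128,219/256 | 439/512,55/64,7/8,1 } = 877/1024
edge 12 of 15 (blue): { 0,1/2,3/4,13/16,27/32,109/128,219/256,877/1024 | 439/512,55/64,7/8,1 } = 1755/2048
edge 13 of 15 (blue): { 0,1/2,3/4,13/16,27/32,109/128,219/256,877/1024,1755/2048 | 439/512,55/64,7/8,1 } = 3511/4096
edge 14 of 15 (red): { 0,1/2,3/4,13/16,27/32,109/128,219/256,877/1024,1755/2048 | 3511/4096,439/512,55/64,7/8,1 } = 7021/8192
edge 15 of 15 (blue): { 0,1/2,3/4,13/16,27/32,109/128,219/256,877/1024,1755/2048,7021/8192 | 3511/4096,439/512,55/64,7/8,1 } = 14043/16384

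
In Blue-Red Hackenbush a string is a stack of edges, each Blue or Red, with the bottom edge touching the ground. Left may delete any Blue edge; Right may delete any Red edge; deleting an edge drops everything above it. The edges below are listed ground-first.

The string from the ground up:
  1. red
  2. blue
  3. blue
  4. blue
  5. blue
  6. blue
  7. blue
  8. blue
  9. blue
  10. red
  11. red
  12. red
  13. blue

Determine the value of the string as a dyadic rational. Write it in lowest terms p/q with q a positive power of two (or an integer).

G_1 [r]  L=[·]  R=[0]  => -1
G_2 [rb]  L=[-1]  R=[0]  => -1/2
G_3 [rbb]  L=[-1, -1/2]  R=[0]  => -1/4
G_4 [rbbb]  L=[-1, -1/2, -1/4]  R=[0]  => -1/8
G_5 [rbbbb]  L=[-1, -1/2, -1/4, -1/8]  R=[0]  => -1/16
G_6 [rbbbbb]  L=[-1, -1/2, -1/4, -1/8, -1/16]  R=[0]  => -1/32
G_7 [rbbbbbb]  L=[-1, -1/2, -1/4, -1/8, -1/16, -1/32]  R=[0]  => -1/64
G_8 [rbbbbbbb]  L=[-1, -1/2, -1/4, -1/8, -1/16, -1/32, -1/64]  R=[0]  => -1/128
G_9 [rbbbbbbbb]  L=[-1, -1/2, -1/4, -1/8, -1/16, -1/32, -1/64, -1/128]  R=[0]  => -1/256
G_10 [rbbbbbbbbr]  L=[-1, -1/2, -1/4, -1/8, -1/16, -1/32, -1/64, -1/128]  R=[-1/256, 0]  => -3/512
G_11 [rbbbbbbbbrr]  L=[-1, -1/2, -1/4, -1/8, -1/16, -1/32, -1/64, -1/128]  R=[-3/512, -1/256, 0]  => -7/1024
G_12 [rbbbbbbbbrrr]  L=[-1, -1/2, -1/4, -1/8, -1/16, -1/32, -1/64, -1/128]  R=[-7/1024, -3/512, -1/256, 0]  => -15/2048
G_13 [rbbbbbbbbrrrb]  L=[-1, -1/2, -1/4, -1/8, -1/16, -1/32, -1/64, -1/128, -15/2048]  R=[-7/1024, -3/512, -1/256, 0]  => -29/4096

-29/4096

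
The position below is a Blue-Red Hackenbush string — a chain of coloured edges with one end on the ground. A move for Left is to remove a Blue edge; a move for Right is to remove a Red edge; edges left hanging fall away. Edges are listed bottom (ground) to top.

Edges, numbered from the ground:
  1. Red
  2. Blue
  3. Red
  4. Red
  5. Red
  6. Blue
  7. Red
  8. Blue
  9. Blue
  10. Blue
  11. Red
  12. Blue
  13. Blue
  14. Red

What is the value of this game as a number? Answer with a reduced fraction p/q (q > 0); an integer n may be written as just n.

-7443/8192

Prefix values for Red Blue Red Red Red Blue Red Blue Blue Blue Red Blue Blue Red via {L|R} + simplicity:
step 1: add Red to get R; options L={ none } R={ 0 } → -1
step 2: add Blue to get RB; options L={ -1 } R={ 0 } → -1/2
step 3: add Red to get RBR; options L={ -1 } R={ -1/2 0 } → -3/4
step 4: add Red to get RBRR; options L={ -1 } R={ -3/4 -1/2 0 } → -7/8
step 5: add Red to get RBRRR; options L={ -1 } R={ -7/8 -3/4 -1/2 0 } → -15/16
step 6: add Blue to get RBRRRB; options L={ -1 -15/16 } R={ -7/8 -3/4 -1/2 0 } → -29/32
step 7: add Red to get RBRRRBR; options L={ -1 -15/16 } R={ -29/32 -7/8 -3/4 -1/2 0 } → -59/64
step 8: add Blue to get RBRRRBRB; options L={ -1 -15/16 -59/64 } R={ -29/32 -7/8 -3/4 -1/2 0 } → -117/128
step 9: add Blue to get RBRRRBRBB; options L={ -1 -15/16 -59/64 -117/128 } R={ -29/32 -7/8 -3/4 -1/2 0 } → -233/256
step 10: add Blue to get RBRRRBRBBB; options L={ -1 -15/16 -59/64 -117/128 -233/256 } R={ -29/32 -7/8 -3/4 -1/2 0 } → -465/512
step 11: add Red to get RBRRRBRBBBR; options L={ -1 -15/16 -59/64 -117/128 -233/256 } R={ -465/512 -29/32 -7/8 -3/4 -1/2 0 } → -931/1024
step 12: add Blue to get RBRRRBRBBBRB; options L={ -1 -15/16 -59/64 -117/128 -233/256 -931/1024 } R={ -465/512 -29/32 -7/8 -3/4 -1/2 0 } → -1861/2048
step 13: add Blue to get RBRRRBRBBBRBB; options L={ -1 -15/16 -59/64 -117/128 -233/256 -931/1024 -1861/2048 } R={ -465/512 -29/32 -7/8 -3/4 -1/2 0 } → -3721/4096
step 14: add Red to get RBRRRBRBBBRBBR; options L={ -1 -15/16 -59/64 -117/128 -233/256 -931/1024 -1861/2048 } R={ -3721/4096 -465/512 -29/32 -7/8 -3/4 -1/2 0 } → -7443/8192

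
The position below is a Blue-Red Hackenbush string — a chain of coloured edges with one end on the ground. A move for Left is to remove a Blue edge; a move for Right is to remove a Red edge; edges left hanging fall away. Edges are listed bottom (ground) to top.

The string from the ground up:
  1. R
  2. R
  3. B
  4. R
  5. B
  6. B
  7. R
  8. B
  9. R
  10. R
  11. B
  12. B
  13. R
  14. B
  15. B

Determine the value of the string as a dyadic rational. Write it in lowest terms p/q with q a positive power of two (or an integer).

Build value(s[:k]) for k = 1..15, string s = R R B R B B R B R R B B R B B.
value(R) = {  | 0 } — -1
value(RR) = {  | -1; 0 } — -2
value(RRB) = { -2 | -1; 0 } — -3/2
value(RRBR) = { -2 | -3/2; -1; 0 } — -7/4
value(RRBRB) = { -2; -7/4 | -3/2; -1; 0 } — -13/8
value(RRBRBB) = { -2; -7/4; -13/8 | -3/2; -1; 0 } — -25/16
value(RRBRBBR) = { -2; -7/4; -13/8 | -25/16; -3/2; -1; 0 } — -51/32
value(RRBRBBRB) = { -2; -7/4; -13/8; -51/32 | -25/16; -3/2; -1; 0 } — -101/64
value(RRBRBBRBR) = { -2; -7/4; -13/8; -51/32 | -101/64; -25/16; -3/2; -1; 0 } — -203/128
value(RRBRBBRBRR) = { -2; -7/4; -13/8; -51/32 | -203/128; -101/64; -25/16; -3/2; -1; 0 } — -407/256
value(RRBRBBRBRRB) = { -2; -7/4; -13/8; -51/32; -407/256 | -203/128; -101/64; -25/16; -3/2; -1; 0 } — -813/512
value(RRBRBBRBRRBB) = { -2; -7/4; -13/8; -51/32; -407/256; -813/512 | -203/128; -101/64; -25/16; -3/2; -1; 0 } — -1625/1024
value(RRBRBBRBRRBBR) = { -2; -7/4; -13/8; -51/32; -407/256; -813/512 | -1625/1024; -203/128; -101/64; -25/16; -3/2; -1; 0 } — -3251/2048
value(RRBRBBRBRRBBRB) = { -2; -7/4; -13/8; -51/32; -407/256; -813/512; -3251/2048 | -1625/1024; -203/128; -101/64; -25/16; -3/2; -1; 0 } — -6501/4096
value(RRBRBBRBRRBBRBB) = { -2; -7/4; -13/8; -51/32; -407/256; -813/512; -3251/2048; -6501/4096 | -1625/1024; -203/128; -101/64; -25/16; -3/2; -1; 0 } — -13001/8192

-13001/8192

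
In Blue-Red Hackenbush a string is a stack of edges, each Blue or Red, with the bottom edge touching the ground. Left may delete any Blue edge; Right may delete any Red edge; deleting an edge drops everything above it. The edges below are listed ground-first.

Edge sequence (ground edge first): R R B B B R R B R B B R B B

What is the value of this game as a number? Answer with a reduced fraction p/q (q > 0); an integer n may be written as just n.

Recurse on prefixes of the 14-edge string R R B B B R R B R B B R B B:
R: Left {  }, Right { 0 } ⇒ simplest -1
RR: Left {  }, Right { -1 0 } ⇒ simplest -2
RRB: Left { -2 }, Right { -1 0 } ⇒ simplest -3/2
RRBB: Left { -2 -3/2 }, Right { -1 0 } ⇒ simplest -5/4
RRBBB: Left { -2 -3/2 -5/4 }, Right { -1 0 } ⇒ simplest -9/8
RRBBBR: Left { -2 -3/2 -5/4 }, Right { -9/8 -1 0 } ⇒ simplest -19/16
RRBBBRR: Left { -2 -3/2 -5/4 }, Right { -19/16 -9/8 -1 0 } ⇒ simplest -39/32
RRBBBRRB: Left { -2 -3/2 -5/4 -39/32 }, Right { -19/16 -9/8 -1 0 } ⇒ simplest -77/64
RRBBBRRBR: Left { -2 -3/2 -5/4 -39/32 }, Right { -77/64 -19/16 -9/8 -1 0 } ⇒ simplest -155/128
RRBBBRRBRB: Left { -2 -3/2 -5/4 -39/32 -155/128 }, Right { -77/64 -19/16 -9/8 -1 0 } ⇒ simplest -309/256
RRBBBRRBRBB: Left { -2 -3/2 -5/4 -39/32 -155/128 -309/256 }, Right { -77/64 -19/16 -9/8 -1 0 } ⇒ simplest -617/512
RRBBBRRBRBBR: Left { -2 -3/2 -5/4 -39/32 -155/128 -309/256 }, Right { -617/512 -77/64 -19/16 -9/8 -1 0 } ⇒ simplest -1235/1024
RRBBBRRBRBBRB: Left { -2 -3/2 -5/4 -39/32 -155/128 -309/256 -1235/1024 }, Right { -617/512 -77/64 -19/16 -9/8 -1 0 } ⇒ simplest -2469/2048
RRBBBRRBRBBRBB: Left { -2 -3/2 -5/4 -39/32 -155/128 -309/256 -1235/1024 -2469/2048 }, Right { -617/512 -77/64 -19/16 -9/8 -1 0 } ⇒ simplest -4937/4096

-4937/4096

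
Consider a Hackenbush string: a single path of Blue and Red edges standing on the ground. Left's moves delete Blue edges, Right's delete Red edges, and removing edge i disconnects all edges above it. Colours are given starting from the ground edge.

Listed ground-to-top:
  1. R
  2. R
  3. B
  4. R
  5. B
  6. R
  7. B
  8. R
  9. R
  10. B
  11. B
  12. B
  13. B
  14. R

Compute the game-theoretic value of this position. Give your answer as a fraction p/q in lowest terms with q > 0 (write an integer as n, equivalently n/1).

-6851/4096

v_1 [R]  L=[∅]  R=[0]  gives -1
v_2 [RR]  L=[∅]  R=[-1, 0]  gives -2
v_3 [RRB]  L=[-2]  R=[-1, 0]  gives -3/2
v_4 [RRBR]  L=[-2]  R=[-3/2, -1, 0]  gives -7/4
v_5 [RRBRB]  L=[-2, -7/4]  R=[-3/2, -1, 0]  gives -13/8
v_6 [RRBRBR]  L=[-2, -7/4]  R=[-13/8, -3/2, -1, 0]  gives -27/16
v_7 [RRBRBRB]  L=[-2, -7/4, -27/16]  R=[-13/8, -3/2, -1, 0]  gives -53/32
v_8 [RRBRBRBR]  L=[-2, -7/4, -27/16]  R=[-53/32, -13/8, -3/2, -1, 0]  gives -107/64
v_9 [RRBRBRBRR]  L=[-2, -7/4, -27/16]  R=[-107/64, -53/32, -13/8, -3/2, -1, 0]  gives -215/128
v_10 [RRBRBRBRRB]  L=[-2, -7/4, -27/16, -215/128]  R=[-107/64, -53/32, -13/8, -3/2, -1, 0]  gives -429/256
v_11 [RRBRBRBRRBB]  L=[-2, -7/4, -27/16, -215/128, -429/256]  R=[-107/64, -53/32, -13/8, -3/2, -1, 0]  gives -857/512
v_12 [RRBRBRBRRBBB]  L=[-2, -7/4, -27/16, -215/128, -429/256, -857/512]  R=[-107/64, -53/32, -13/8, -3/2, -1, 0]  gives -1713/1024
v_13 [RRBRBRBRRBBBB]  L=[-2, -7/4, -27/16, -215/128, -429/256, -857/512, -1713/1024]  R=[-107/64, -53/32, -13/8, -3/2, -1, 0]  gives -3425/2048
v_14 [RRBRBRBRRBBBBR]  L=[-2, -7/4, -27/16, -215/128, -429/256, -857/512, -1713/1024]  R=[-3425/2048, -107/64, -53/32, -13/8, -3/2, -1, 0]  gives -6851/4096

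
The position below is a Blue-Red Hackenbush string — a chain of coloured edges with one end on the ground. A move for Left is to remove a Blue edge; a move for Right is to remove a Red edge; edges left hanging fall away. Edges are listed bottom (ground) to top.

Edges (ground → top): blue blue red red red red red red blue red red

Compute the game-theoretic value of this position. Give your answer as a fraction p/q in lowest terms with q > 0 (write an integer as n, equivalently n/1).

G_1 [b]  L=[0]  R=[]  ⇒ 1
G_2 [bb]  L=[0 1]  R=[]  ⇒ 2
G_3 [bbr]  L=[0 1]  R=[2]  ⇒ 3/2
G_4 [bbrr]  L=[0 1]  R=[3/2 2]  ⇒ 5/4
G_5 [bbrrr]  L=[0 1]  R=[5/4 3/2 2]  ⇒ 9/8
G_6 [bbrrrr]  L=[0 1]  R=[9/8 5/4 3/2 2]  ⇒ 17/16
G_7 [bbrrrrr]  L=[0 1]  R=[17/16 9/8 5/4 3/2 2]  ⇒ 33/32
G_8 [bbrrrrrr]  L=[0 1]  R=[33/32 17/16 9/8 5/4 3/2 2]  ⇒ 65/64
G_9 [bbrrrrrrb]  L=[0 1 65/64]  R=[33/32 17/16 9/8 5/4 3/2 2]  ⇒ 131/128
G_10 [bbrrrrrrbr]  L=[0 1 65/64]  R=[131/128 33/32 17/16 9/8 5/4 3/2 2]  ⇒ 261/256
G_11 [bbrrrrrrbrr]  L=[0 1 65/64]  R=[261/256 131/128 33/32 17/16 9/8 5/4 3/2 2]  ⇒ 521/512

521/512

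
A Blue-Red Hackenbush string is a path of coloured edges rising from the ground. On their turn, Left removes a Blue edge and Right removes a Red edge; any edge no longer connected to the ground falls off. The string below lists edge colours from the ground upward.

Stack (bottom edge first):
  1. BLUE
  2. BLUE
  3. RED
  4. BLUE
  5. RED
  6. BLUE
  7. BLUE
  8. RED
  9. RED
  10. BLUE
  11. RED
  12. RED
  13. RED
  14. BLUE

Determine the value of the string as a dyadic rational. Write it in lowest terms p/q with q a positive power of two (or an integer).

6947/4096

Prefix values for BLUE BLUE RED BLUE RED BLUE BLUE RED RED BLUE RED RED RED BLUE via {L|R} + simplicity:
edge 1 of 14 (BLUE): { 0 | none } — 1
edge 2 of 14 (BLUE): { 0 1 | none } — 2
edge 3 of 14 (RED): { 0 1 | 2 } — 3/2
edge 4 of 14 (BLUE): { 0 1 3/2 | 2 } — 7/4
edge 5 of 14 (RED): { 0 1 3/2 | 7/4 2 } — 13/8
edge 6 of 14 (BLUE): { 0 1 3/2 13/8 | 7/4 2 } — 27/16
edge 7 of 14 (BLUE): { 0 1 3/2 13/8 27/16 | 7/4 2 } — 55/32
edge 8 of 14 (RED): { 0 1 3/2 13/8 27/16 | 55/32 7/4 2 } — 109/64
edge 9 of 14 (RED): { 0 1 3/2 13/8 27/16 | 109/64 55/32 7/4 2 } — 217/128
edge 10 of 14 (BLUE): { 0 1 3/2 13/8 27/16 217/128 | 109/64 55/32 7/4 2 } — 435/256
edge 11 of 14 (RED): { 0 1 3/2 13/8 27/16 217/128 | 435/256 109/64 55/32 7/4 2 } — 869/512
edge 12 of 14 (RED): { 0 1 3/2 13/8 27/16 217/128 | 869/512 435/256 109/64 55/32 7/4 2 } — 1737/1024
edge 13 of 14 (RED): { 0 1 3/2 13/8 27/16 217/128 | 1737/1024 869/512 435/256 109/64 55/32 7/4 2 } — 3473/2048
edge 14 of 14 (BLUE): { 0 1 3/2 13/8 27/16 217/128 3473/2048 | 1737/1024 869/512 435/256 109/64 55/32 7/4 2 } — 6947/4096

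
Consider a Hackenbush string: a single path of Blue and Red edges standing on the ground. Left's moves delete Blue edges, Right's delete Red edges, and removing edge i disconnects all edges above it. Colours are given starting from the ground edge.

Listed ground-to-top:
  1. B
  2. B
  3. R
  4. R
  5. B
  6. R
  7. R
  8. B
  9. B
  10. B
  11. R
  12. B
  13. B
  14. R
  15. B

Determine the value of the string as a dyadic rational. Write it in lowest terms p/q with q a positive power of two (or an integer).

10715/8192

g_1 [B]  L=[0]  R=[none]  => 1
g_2 [BB]  L=[0,1]  R=[none]  => 2
g_3 [BBR]  L=[0,1]  R=[2]  => 3/2
g_4 [BBRR]  L=[0,1]  R=[3/2,2]  => 5/4
g_5 [BBRRB]  L=[0,1,5/4]  R=[3/2,2]  => 11/8
g_6 [BBRRBR]  L=[0,1,5/4]  R=[11/8,3/2,2]  => 21/16
g_7 [BBRRBRR]  L=[0,1,5/4]  R=[21/16,11/8,3/2,2]  => 41/32
g_8 [BBRRBRRB]  L=[0,1,5/4,41/32]  R=[21/16,11/8,3/2,2]  => 83/64
g_9 [BBRRBRRBB]  L=[0,1,5/4,41/32,83/64]  R=[21/16,11/8,3/2,2]  => 167/128
g_10 [BBRRBRRBBB]  L=[0,1,5/4,41/32,83/64,167/128]  R=[21/16,11/8,3/2,2]  => 335/256
g_11 [BBRRBRRBBBR]  L=[0,1,5/4,41/32,83/64,167/128]  R=[335/256,21/16,11/8,3/2,2]  => 669/512
g_12 [BBRRBRRBBBRB]  L=[0,1,5/4,41/32,83/64,167/128,669/512]  R=[335/256,21/16,11/8,3/2,2]  => 1339/1024
g_13 [BBRRBRRBBBRBB]  L=[0,1,5/4,41/32,83/64,167/128,669/512,1339/1024]  R=[335/256,21/16,11/8,3/2,2]  => 2679/2048
g_14 [BBRRBRRBBBRBBR]  L=[0,1,5/4,41/32,83/64,167/128,669/512,1339/1024]  R=[2679/2048,335/256,21/16,11/8,3/2,2]  => 5357/4096
g_15 [BBRRBRRBBBRBBRB]  L=[0,1,5/4,41/32,83/64,167/128,669/512,1339/1024,5357/4096]  R=[2679/2048,335/256,21/16,11/8,3/2,2]  => 10715/8192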